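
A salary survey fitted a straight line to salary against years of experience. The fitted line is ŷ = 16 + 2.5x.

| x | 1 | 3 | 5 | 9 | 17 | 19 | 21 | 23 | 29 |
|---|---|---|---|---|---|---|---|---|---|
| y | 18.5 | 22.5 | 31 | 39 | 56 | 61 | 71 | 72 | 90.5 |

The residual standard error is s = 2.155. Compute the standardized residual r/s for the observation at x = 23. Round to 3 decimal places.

ŷ = 16 + 2.5·23 = 73.5
r = 72 − 73.5 = -1.5
r/s = -1.5 / 2.155 = -0.696

-0.696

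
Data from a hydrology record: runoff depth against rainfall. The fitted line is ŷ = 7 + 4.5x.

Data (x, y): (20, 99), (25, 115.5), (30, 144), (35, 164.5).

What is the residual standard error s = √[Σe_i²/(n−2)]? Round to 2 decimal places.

x=20: ŷ = 7 + 4.5·20 = 97; e = 99 − 97 = 2
x=25: ŷ = 7 + 4.5·25 = 119.5; e = 115.5 − 119.5 = -4
x=30: ŷ = 7 + 4.5·30 = 142; e = 144 − 142 = 2
x=35: ŷ = 7 + 4.5·35 = 164.5; e = 164.5 − 164.5 = 0
SSE = 4 + 16 + 4 + 0 = 24
s = √(24/2) = √12 ≈ 3.46

s = 3.46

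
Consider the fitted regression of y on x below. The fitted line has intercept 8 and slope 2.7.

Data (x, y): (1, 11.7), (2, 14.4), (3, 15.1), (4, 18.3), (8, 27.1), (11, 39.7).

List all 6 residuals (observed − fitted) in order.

x=1: ŷ = 8 + 2.7·1 = 10.7; e = 11.7 − 10.7 = 1
x=2: ŷ = 8 + 2.7·2 = 13.4; e = 14.4 − 13.4 = 1
x=3: ŷ = 8 + 2.7·3 = 16.1; e = 15.1 − 16.1 = -1
x=4: ŷ = 8 + 2.7·4 = 18.8; e = 18.3 − 18.8 = -0.5
x=8: ŷ = 8 + 2.7·8 = 29.6; e = 27.1 − 29.6 = -2.5
x=11: ŷ = 8 + 2.7·11 = 37.7; e = 39.7 − 37.7 = 2

1, 1, -1, -0.5, -2.5, 2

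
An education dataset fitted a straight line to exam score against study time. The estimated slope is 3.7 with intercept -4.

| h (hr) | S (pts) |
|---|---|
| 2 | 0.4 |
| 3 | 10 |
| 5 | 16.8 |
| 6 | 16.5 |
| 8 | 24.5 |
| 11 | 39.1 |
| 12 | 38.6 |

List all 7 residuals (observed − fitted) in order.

h=2: ŷ = -4 + 3.7·2 = 3.4; r = 0.4 − 3.4 = -3
h=3: ŷ = -4 + 3.7·3 = 7.1; r = 10 − 7.1 = 2.9
h=5: ŷ = -4 + 3.7·5 = 14.5; r = 16.8 − 14.5 = 2.3
h=6: ŷ = -4 + 3.7·6 = 18.2; r = 16.5 − 18.2 = -1.7
h=8: ŷ = -4 + 3.7·8 = 25.6; r = 24.5 − 25.6 = -1.1
h=11: ŷ = -4 + 3.7·11 = 36.7; r = 39.1 − 36.7 = 2.4
h=12: ŷ = -4 + 3.7·12 = 40.4; r = 38.6 − 40.4 = -1.8

-3, 2.9, 2.3, -1.7, -1.1, 2.4, -1.8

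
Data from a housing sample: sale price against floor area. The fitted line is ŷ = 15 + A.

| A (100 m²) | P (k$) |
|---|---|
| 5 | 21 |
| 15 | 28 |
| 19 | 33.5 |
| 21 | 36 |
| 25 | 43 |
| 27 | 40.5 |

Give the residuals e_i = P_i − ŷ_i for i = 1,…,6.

1, -2, -0.5, 0, 3, -1.5

A=5: ŷ = 15 + 5 = 20; e = 21 − 20 = 1
A=15: ŷ = 15 + 15 = 30; e = 28 − 30 = -2
A=19: ŷ = 15 + 19 = 34; e = 33.5 − 34 = -0.5
A=21: ŷ = 15 + 21 = 36; e = 36 − 36 = 0
A=25: ŷ = 15 + 25 = 40; e = 43 − 40 = 3
A=27: ŷ = 15 + 27 = 42; e = 40.5 − 42 = -1.5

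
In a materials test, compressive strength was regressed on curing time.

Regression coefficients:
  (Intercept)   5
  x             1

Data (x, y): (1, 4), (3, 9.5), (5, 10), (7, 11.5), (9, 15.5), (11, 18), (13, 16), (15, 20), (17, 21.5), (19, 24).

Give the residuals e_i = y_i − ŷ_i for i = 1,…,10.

-2, 1.5, 0, -0.5, 1.5, 2, -2, 0, -0.5, 0

x=1: ŷ = 5 + 1 = 6; e = 4 − 6 = -2
x=3: ŷ = 5 + 3 = 8; e = 9.5 − 8 = 1.5
x=5: ŷ = 5 + 5 = 10; e = 10 − 10 = 0
x=7: ŷ = 5 + 7 = 12; e = 11.5 − 12 = -0.5
x=9: ŷ = 5 + 9 = 14; e = 15.5 − 14 = 1.5
x=11: ŷ = 5 + 11 = 16; e = 18 − 16 = 2
x=13: ŷ = 5 + 13 = 18; e = 16 − 18 = -2
x=15: ŷ = 5 + 15 = 20; e = 20 − 20 = 0
x=17: ŷ = 5 + 17 = 22; e = 21.5 − 22 = -0.5
x=19: ŷ = 5 + 19 = 24; e = 24 − 24 = 0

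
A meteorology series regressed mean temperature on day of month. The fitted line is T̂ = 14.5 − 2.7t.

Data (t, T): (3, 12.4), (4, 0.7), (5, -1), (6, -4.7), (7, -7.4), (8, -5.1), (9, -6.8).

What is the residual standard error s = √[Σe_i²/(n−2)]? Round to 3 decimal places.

t=3: T̂ = 14.5 − 2.7·3 = 6.4; e = 12.4 − 6.4 = 6
t=4: T̂ = 14.5 − 2.7·4 = 3.7; e = 0.7 − 3.7 = -3
t=5: T̂ = 14.5 − 2.7·5 = 1; e = -1 − 1 = -2
t=6: T̂ = 14.5 − 2.7·6 = -1.7; e = -4.7 − (-1.7) = -3
t=7: T̂ = 14.5 − 2.7·7 = -4.4; e = -7.4 − (-4.4) = -3
t=8: T̂ = 14.5 − 2.7·8 = -7.1; e = -5.1 − (-7.1) = 2
t=9: T̂ = 14.5 − 2.7·9 = -9.8; e = -6.8 − (-9.8) = 3
SSE = 36 + 9 + 4 + 9 + 9 + 4 + 9 = 80
s = √(80/5) = √16 ≈ 4.000

s = 4.000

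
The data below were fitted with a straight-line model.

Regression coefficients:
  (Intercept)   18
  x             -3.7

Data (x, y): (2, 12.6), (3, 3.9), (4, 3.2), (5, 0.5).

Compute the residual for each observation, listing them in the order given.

x=2: ŷ = 18 − 3.7·2 = 10.6; r = 12.6 − 10.6 = 2
x=3: ŷ = 18 − 3.7·3 = 6.9; r = 3.9 − 6.9 = -3
x=4: ŷ = 18 − 3.7·4 = 3.2; r = 3.2 − 3.2 = 0
x=5: ŷ = 18 − 3.7·5 = -0.5; r = 0.5 − (-0.5) = 1

2, -3, 0, 1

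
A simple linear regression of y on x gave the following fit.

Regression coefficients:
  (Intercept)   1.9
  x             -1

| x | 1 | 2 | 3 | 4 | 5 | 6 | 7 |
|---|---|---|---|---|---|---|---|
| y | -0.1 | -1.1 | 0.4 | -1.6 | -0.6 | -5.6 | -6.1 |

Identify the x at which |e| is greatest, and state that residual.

x = 5, e = 2.5

x=1: ŷ = 1.9 − 1 = 0.9; e = -0.1 − 0.9 = -1
x=2: ŷ = 1.9 − 2 = -0.1; e = -1.1 − (-0.1) = -1
x=3: ŷ = 1.9 − 3 = -1.1; e = 0.4 − (-1.1) = 1.5
x=4: ŷ = 1.9 − 4 = -2.1; e = -1.6 − (-2.1) = 0.5
x=5: ŷ = 1.9 − 5 = -3.1; e = -0.6 − (-3.1) = 2.5
x=6: ŷ = 1.9 − 6 = -4.1; e = -5.6 − (-4.1) = -1.5
x=7: ŷ = 1.9 − 7 = -5.1; e = -6.1 − (-5.1) = -1
Largest |e| is 2.5 at x = 5, residual 2.5.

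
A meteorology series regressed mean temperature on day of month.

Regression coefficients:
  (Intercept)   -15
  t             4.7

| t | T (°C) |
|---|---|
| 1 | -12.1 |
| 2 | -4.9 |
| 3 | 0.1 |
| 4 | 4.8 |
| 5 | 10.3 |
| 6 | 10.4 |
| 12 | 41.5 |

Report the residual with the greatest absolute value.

t=1: T̂ = -15 + 4.7·1 = -10.3; r = -12.1 − (-10.3) = -1.8
t=2: T̂ = -15 + 4.7·2 = -5.6; r = -4.9 − (-5.6) = 0.7
t=3: T̂ = -15 + 4.7·3 = -0.9; r = 0.1 − (-0.9) = 1
t=4: T̂ = -15 + 4.7·4 = 3.8; r = 4.8 − 3.8 = 1
t=5: T̂ = -15 + 4.7·5 = 8.5; r = 10.3 − 8.5 = 1.8
t=6: T̂ = -15 + 4.7·6 = 13.2; r = 10.4 − 13.2 = -2.8
t=12: T̂ = -15 + 4.7·12 = 41.4; r = 41.5 − 41.4 = 0.1
Largest |r| is 2.8 at t = 6, residual -2.8.

r = -2.8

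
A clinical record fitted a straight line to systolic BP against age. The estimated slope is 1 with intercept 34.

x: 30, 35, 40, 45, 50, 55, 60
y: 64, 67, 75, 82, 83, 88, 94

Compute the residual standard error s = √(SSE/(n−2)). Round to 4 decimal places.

x=30: ŷ = 34 + 30 = 64; r = 64 − 64 = 0
x=35: ŷ = 34 + 35 = 69; r = 67 − 69 = -2
x=40: ŷ = 34 + 40 = 74; r = 75 − 74 = 1
x=45: ŷ = 34 + 45 = 79; r = 82 − 79 = 3
x=50: ŷ = 34 + 50 = 84; r = 83 − 84 = -1
x=55: ŷ = 34 + 55 = 89; r = 88 − 89 = -1
x=60: ŷ = 34 + 60 = 94; r = 94 − 94 = 0
SSE = 0 + 4 + 1 + 9 + 1 + 1 + 0 = 16
s = √(16/5) = √3.2 ≈ 1.7889

s = 1.7889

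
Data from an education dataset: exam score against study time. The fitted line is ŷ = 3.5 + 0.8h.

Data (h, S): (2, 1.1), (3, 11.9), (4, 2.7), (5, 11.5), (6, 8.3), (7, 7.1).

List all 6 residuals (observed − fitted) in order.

-4, 6, -4, 4, 0, -2

h=2: ŷ = 3.5 + 0.8·2 = 5.1; e = 1.1 − 5.1 = -4
h=3: ŷ = 3.5 + 0.8·3 = 5.9; e = 11.9 − 5.9 = 6
h=4: ŷ = 3.5 + 0.8·4 = 6.7; e = 2.7 − 6.7 = -4
h=5: ŷ = 3.5 + 0.8·5 = 7.5; e = 11.5 − 7.5 = 4
h=6: ŷ = 3.5 + 0.8·6 = 8.3; e = 8.3 − 8.3 = 0
h=7: ŷ = 3.5 + 0.8·7 = 9.1; e = 7.1 − 9.1 = -2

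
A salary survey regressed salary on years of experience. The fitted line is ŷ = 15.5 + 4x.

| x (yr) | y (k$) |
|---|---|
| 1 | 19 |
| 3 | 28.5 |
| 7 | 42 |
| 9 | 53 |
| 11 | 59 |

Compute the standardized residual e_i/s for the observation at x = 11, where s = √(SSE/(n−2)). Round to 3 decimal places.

x=1: ŷ = 15.5 + 4·1 = 19.5; e = 19 − 19.5 = -0.5
x=3: ŷ = 15.5 + 4·3 = 27.5; e = 28.5 − 27.5 = 1
x=7: ŷ = 15.5 + 4·7 = 43.5; e = 42 − 43.5 = -1.5
x=9: ŷ = 15.5 + 4·9 = 51.5; e = 53 − 51.5 = 1.5
x=11: ŷ = 15.5 + 4·11 = 59.5; e = 59 − 59.5 = -0.5
SSE = 0.25 + 1 + 2.25 + 2.25 + 0.25 = 6
s = √(6/3) = 1.41421
e/s = -0.5 / 1.41421 = -0.354

-0.354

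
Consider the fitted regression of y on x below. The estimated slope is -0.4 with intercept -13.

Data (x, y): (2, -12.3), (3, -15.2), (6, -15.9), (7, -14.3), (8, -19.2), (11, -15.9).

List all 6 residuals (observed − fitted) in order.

1.5, -1, -0.5, 1.5, -3, 1.5

x=2: ŷ = -13 − 0.4·2 = -13.8; e = -12.3 − (-13.8) = 1.5
x=3: ŷ = -13 − 0.4·3 = -14.2; e = -15.2 − (-14.2) = -1
x=6: ŷ = -13 − 0.4·6 = -15.4; e = -15.9 − (-15.4) = -0.5
x=7: ŷ = -13 − 0.4·7 = -15.8; e = -14.3 − (-15.8) = 1.5
x=8: ŷ = -13 − 0.4·8 = -16.2; e = -19.2 − (-16.2) = -3
x=11: ŷ = -13 − 0.4·11 = -17.4; e = -15.9 − (-17.4) = 1.5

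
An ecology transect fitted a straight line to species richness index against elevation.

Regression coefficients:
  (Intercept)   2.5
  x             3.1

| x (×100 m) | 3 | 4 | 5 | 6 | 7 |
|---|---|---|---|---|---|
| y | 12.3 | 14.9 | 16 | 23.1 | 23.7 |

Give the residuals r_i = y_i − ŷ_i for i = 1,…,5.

x=3: ŷ = 2.5 + 3.1·3 = 11.8; r = 12.3 − 11.8 = 0.5
x=4: ŷ = 2.5 + 3.1·4 = 14.9; r = 14.9 − 14.9 = 0
x=5: ŷ = 2.5 + 3.1·5 = 18; r = 16 − 18 = -2
x=6: ŷ = 2.5 + 3.1·6 = 21.1; r = 23.1 − 21.1 = 2
x=7: ŷ = 2.5 + 3.1·7 = 24.2; r = 23.7 − 24.2 = -0.5

0.5, 0, -2, 2, -0.5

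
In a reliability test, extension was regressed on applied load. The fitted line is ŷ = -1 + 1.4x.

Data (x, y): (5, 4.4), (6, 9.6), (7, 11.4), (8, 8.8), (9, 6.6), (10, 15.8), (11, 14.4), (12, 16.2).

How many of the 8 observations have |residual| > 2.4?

3

x=5: ŷ = -1 + 1.4·5 = 6; r = 4.4 − 6 = -1.6
x=6: ŷ = -1 + 1.4·6 = 7.4; r = 9.6 − 7.4 = 2.2
x=7: ŷ = -1 + 1.4·7 = 8.8; r = 11.4 − 8.8 = 2.6
x=8: ŷ = -1 + 1.4·8 = 10.2; r = 8.8 − 10.2 = -1.4
x=9: ŷ = -1 + 1.4·9 = 11.6; r = 6.6 − 11.6 = -5
x=10: ŷ = -1 + 1.4·10 = 13; r = 15.8 − 13 = 2.8
x=11: ŷ = -1 + 1.4·11 = 14.4; r = 14.4 − 14.4 = 0
x=12: ŷ = -1 + 1.4·12 = 15.8; r = 16.2 − 15.8 = 0.4
|r| > 2.4: x=7 (|r|=2.6), x=9 (|r|=5), x=10 (|r|=2.8) → 3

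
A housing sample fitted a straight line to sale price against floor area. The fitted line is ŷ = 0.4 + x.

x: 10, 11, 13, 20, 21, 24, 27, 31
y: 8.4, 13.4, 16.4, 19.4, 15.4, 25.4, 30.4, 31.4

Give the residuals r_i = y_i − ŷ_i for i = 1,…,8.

x=10: ŷ = 0.4 + 10 = 10.4; r = 8.4 − 10.4 = -2
x=11: ŷ = 0.4 + 11 = 11.4; r = 13.4 − 11.4 = 2
x=13: ŷ = 0.4 + 13 = 13.4; r = 16.4 − 13.4 = 3
x=20: ŷ = 0.4 + 20 = 20.4; r = 19.4 − 20.4 = -1
x=21: ŷ = 0.4 + 21 = 21.4; r = 15.4 − 21.4 = -6
x=24: ŷ = 0.4 + 24 = 24.4; r = 25.4 − 24.4 = 1
x=27: ŷ = 0.4 + 27 = 27.4; r = 30.4 − 27.4 = 3
x=31: ŷ = 0.4 + 31 = 31.4; r = 31.4 − 31.4 = 0

-2, 2, 3, -1, -6, 1, 3, 0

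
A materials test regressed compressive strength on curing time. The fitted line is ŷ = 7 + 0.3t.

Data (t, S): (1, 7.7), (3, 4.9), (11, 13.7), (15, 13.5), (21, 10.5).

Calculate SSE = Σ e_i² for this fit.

t=1: ŷ = 7 + 0.3·1 = 7.3; e = 7.7 − 7.3 = 0.4
t=3: ŷ = 7 + 0.3·3 = 7.9; e = 4.9 − 7.9 = -3
t=11: ŷ = 7 + 0.3·11 = 10.3; e = 13.7 − 10.3 = 3.4
t=15: ŷ = 7 + 0.3·15 = 11.5; e = 13.5 − 11.5 = 2
t=21: ŷ = 7 + 0.3·21 = 13.3; e = 10.5 − 13.3 = -2.8
SSE = 0.16 + 9 + 11.56 + 4 + 7.84 = 32.56

SSE = 32.56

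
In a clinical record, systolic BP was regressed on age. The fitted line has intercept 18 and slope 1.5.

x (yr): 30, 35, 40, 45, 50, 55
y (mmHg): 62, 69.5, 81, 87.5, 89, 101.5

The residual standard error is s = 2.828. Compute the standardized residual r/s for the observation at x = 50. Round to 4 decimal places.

-1.4144

ŷ = 18 + 1.5·50 = 93
r = 89 − 93 = -4
r/s = -4 / 2.828 = -1.4144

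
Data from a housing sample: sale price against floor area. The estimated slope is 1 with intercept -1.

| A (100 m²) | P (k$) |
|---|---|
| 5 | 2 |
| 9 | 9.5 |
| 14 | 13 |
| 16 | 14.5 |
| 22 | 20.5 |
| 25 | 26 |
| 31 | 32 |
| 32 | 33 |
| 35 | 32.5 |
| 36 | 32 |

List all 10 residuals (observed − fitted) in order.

A=5: ŷ = -1 + 5 = 4; r = 2 − 4 = -2
A=9: ŷ = -1 + 9 = 8; r = 9.5 − 8 = 1.5
A=14: ŷ = -1 + 14 = 13; r = 13 − 13 = 0
A=16: ŷ = -1 + 16 = 15; r = 14.5 − 15 = -0.5
A=22: ŷ = -1 + 22 = 21; r = 20.5 − 21 = -0.5
A=25: ŷ = -1 + 25 = 24; r = 26 − 24 = 2
A=31: ŷ = -1 + 31 = 30; r = 32 − 30 = 2
A=32: ŷ = -1 + 32 = 31; r = 33 − 31 = 2
A=35: ŷ = -1 + 35 = 34; r = 32.5 − 34 = -1.5
A=36: ŷ = -1 + 36 = 35; r = 32 − 35 = -3

-2, 1.5, 0, -0.5, -0.5, 2, 2, 2, -1.5, -3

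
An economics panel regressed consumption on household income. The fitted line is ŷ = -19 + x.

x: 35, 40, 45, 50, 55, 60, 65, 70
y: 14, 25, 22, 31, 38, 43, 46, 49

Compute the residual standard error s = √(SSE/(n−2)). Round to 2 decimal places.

x=35: ŷ = -19 + 35 = 16; r = 14 − 16 = -2
x=40: ŷ = -19 + 40 = 21; r = 25 − 21 = 4
x=45: ŷ = -19 + 45 = 26; r = 22 − 26 = -4
x=50: ŷ = -19 + 50 = 31; r = 31 − 31 = 0
x=55: ŷ = -19 + 55 = 36; r = 38 − 36 = 2
x=60: ŷ = -19 + 60 = 41; r = 43 − 41 = 2
x=65: ŷ = -19 + 65 = 46; r = 46 − 46 = 0
x=70: ŷ = -19 + 70 = 51; r = 49 − 51 = -2
SSE = 4 + 16 + 16 + 0 + 4 + 4 + 0 + 4 = 48
s = √(48/6) = √8 ≈ 2.83

s = 2.83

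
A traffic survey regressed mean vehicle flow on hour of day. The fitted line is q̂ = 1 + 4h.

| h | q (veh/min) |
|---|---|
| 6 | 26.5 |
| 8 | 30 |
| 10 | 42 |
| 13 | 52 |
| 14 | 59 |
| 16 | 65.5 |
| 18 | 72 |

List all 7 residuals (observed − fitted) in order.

h=6: q̂ = 1 + 4·6 = 25; r = 26.5 − 25 = 1.5
h=8: q̂ = 1 + 4·8 = 33; r = 30 − 33 = -3
h=10: q̂ = 1 + 4·10 = 41; r = 42 − 41 = 1
h=13: q̂ = 1 + 4·13 = 53; r = 52 − 53 = -1
h=14: q̂ = 1 + 4·14 = 57; r = 59 − 57 = 2
h=16: q̂ = 1 + 4·16 = 65; r = 65.5 − 65 = 0.5
h=18: q̂ = 1 + 4·18 = 73; r = 72 − 73 = -1

1.5, -3, 1, -1, 2, 0.5, -1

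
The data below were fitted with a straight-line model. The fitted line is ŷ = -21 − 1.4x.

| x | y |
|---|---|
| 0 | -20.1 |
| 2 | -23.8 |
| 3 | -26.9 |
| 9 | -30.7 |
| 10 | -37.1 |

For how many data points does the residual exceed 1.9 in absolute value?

2

x=0: ŷ = -21 − 1.4·0 = -21; r = -20.1 − (-21) = 0.9
x=2: ŷ = -21 − 1.4·2 = -23.8; r = -23.8 − (-23.8) = 0
x=3: ŷ = -21 − 1.4·3 = -25.2; r = -26.9 − (-25.2) = -1.7
x=9: ŷ = -21 − 1.4·9 = -33.6; r = -30.7 − (-33.6) = 2.9
x=10: ŷ = -21 − 1.4·10 = -35; r = -37.1 − (-35) = -2.1
|r| > 1.9: x=9 (|r|=2.9), x=10 (|r|=2.1) → 2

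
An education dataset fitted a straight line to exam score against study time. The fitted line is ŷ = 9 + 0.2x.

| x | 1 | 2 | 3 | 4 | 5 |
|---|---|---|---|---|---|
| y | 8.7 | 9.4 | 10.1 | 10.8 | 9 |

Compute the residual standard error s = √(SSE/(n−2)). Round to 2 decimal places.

x=1: ŷ = 9 + 0.2·1 = 9.2; r = 8.7 − 9.2 = -0.5
x=2: ŷ = 9 + 0.2·2 = 9.4; r = 9.4 − 9.4 = 0
x=3: ŷ = 9 + 0.2·3 = 9.6; r = 10.1 − 9.6 = 0.5
x=4: ŷ = 9 + 0.2·4 = 9.8; r = 10.8 − 9.8 = 1
x=5: ŷ = 9 + 0.2·5 = 10; r = 9 − 10 = -1
SSE = 0.25 + 0 + 0.25 + 1 + 1 = 2.5
s = √(2.5/3) = √0.833333 ≈ 0.91

s = 0.91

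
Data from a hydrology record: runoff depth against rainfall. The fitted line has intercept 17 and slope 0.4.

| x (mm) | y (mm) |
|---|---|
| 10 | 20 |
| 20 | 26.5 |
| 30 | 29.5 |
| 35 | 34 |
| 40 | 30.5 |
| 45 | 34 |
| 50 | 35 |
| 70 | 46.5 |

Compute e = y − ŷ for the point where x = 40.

ŷ = 17 + 0.4·40 = 33
e = 30.5 − 33 = -2.5

e = -2.5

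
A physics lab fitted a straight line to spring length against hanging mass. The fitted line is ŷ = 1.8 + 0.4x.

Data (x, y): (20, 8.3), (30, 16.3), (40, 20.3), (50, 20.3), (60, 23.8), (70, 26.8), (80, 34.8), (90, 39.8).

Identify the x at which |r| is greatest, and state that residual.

x = 70, r = -3

x=20: ŷ = 1.8 + 0.4·20 = 9.8; r = 8.3 − 9.8 = -1.5
x=30: ŷ = 1.8 + 0.4·30 = 13.8; r = 16.3 − 13.8 = 2.5
x=40: ŷ = 1.8 + 0.4·40 = 17.8; r = 20.3 − 17.8 = 2.5
x=50: ŷ = 1.8 + 0.4·50 = 21.8; r = 20.3 − 21.8 = -1.5
x=60: ŷ = 1.8 + 0.4·60 = 25.8; r = 23.8 − 25.8 = -2
x=70: ŷ = 1.8 + 0.4·70 = 29.8; r = 26.8 − 29.8 = -3
x=80: ŷ = 1.8 + 0.4·80 = 33.8; r = 34.8 − 33.8 = 1
x=90: ŷ = 1.8 + 0.4·90 = 37.8; r = 39.8 − 37.8 = 2
Largest |r| is 3 at x = 70, residual -3.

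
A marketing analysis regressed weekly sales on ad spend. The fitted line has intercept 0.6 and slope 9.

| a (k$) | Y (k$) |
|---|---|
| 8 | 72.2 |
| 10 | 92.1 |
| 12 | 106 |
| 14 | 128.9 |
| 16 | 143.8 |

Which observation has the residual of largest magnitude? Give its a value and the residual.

a=8: Ŷ = 0.6 + 9·8 = 72.6; e = 72.2 − 72.6 = -0.4
a=10: Ŷ = 0.6 + 9·10 = 90.6; e = 92.1 − 90.6 = 1.5
a=12: Ŷ = 0.6 + 9·12 = 108.6; e = 106 − 108.6 = -2.6
a=14: Ŷ = 0.6 + 9·14 = 126.6; e = 128.9 − 126.6 = 2.3
a=16: Ŷ = 0.6 + 9·16 = 144.6; e = 143.8 − 144.6 = -0.8
Largest |e| is 2.6 at a = 12, residual -2.6.

a = 12, e = -2.6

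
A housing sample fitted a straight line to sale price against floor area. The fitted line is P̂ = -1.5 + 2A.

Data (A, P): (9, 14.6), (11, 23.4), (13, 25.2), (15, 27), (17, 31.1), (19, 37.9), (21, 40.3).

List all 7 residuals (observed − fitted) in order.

-1.9, 2.9, 0.7, -1.5, -1.4, 1.4, -0.2

A=9: P̂ = -1.5 + 2·9 = 16.5; e = 14.6 − 16.5 = -1.9
A=11: P̂ = -1.5 + 2·11 = 20.5; e = 23.4 − 20.5 = 2.9
A=13: P̂ = -1.5 + 2·13 = 24.5; e = 25.2 − 24.5 = 0.7
A=15: P̂ = -1.5 + 2·15 = 28.5; e = 27 − 28.5 = -1.5
A=17: P̂ = -1.5 + 2·17 = 32.5; e = 31.1 − 32.5 = -1.4
A=19: P̂ = -1.5 + 2·19 = 36.5; e = 37.9 − 36.5 = 1.4
A=21: P̂ = -1.5 + 2·21 = 40.5; e = 40.3 − 40.5 = -0.2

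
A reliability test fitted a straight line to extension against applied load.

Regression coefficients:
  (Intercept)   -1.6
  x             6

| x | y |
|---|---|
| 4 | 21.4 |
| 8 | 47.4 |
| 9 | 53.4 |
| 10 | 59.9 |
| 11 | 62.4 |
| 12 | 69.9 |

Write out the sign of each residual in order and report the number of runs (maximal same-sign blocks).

x=4: ŷ = -1.6 + 6·4 = 22.4; r = 21.4 − 22.4 = -1
x=8: ŷ = -1.6 + 6·8 = 46.4; r = 47.4 − 46.4 = 1
x=9: ŷ = -1.6 + 6·9 = 52.4; r = 53.4 − 52.4 = 1
x=10: ŷ = -1.6 + 6·10 = 58.4; r = 59.9 − 58.4 = 1.5
x=11: ŷ = -1.6 + 6·11 = 64.4; r = 62.4 − 64.4 = -2
x=12: ŷ = -1.6 + 6·12 = 70.4; r = 69.9 − 70.4 = -0.5
Signs: − + + + − −
Runs: −×1, +×3, −×2 → 3

3 runs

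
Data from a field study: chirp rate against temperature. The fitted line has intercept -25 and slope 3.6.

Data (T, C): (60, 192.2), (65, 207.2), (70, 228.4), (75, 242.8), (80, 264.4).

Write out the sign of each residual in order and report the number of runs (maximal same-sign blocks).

5 runs

T=60: ŷ = -25 + 3.6·60 = 191; r = 192.2 − 191 = 1.2
T=65: ŷ = -25 + 3.6·65 = 209; r = 207.2 − 209 = -1.8
T=70: ŷ = -25 + 3.6·70 = 227; r = 228.4 − 227 = 1.4
T=75: ŷ = -25 + 3.6·75 = 245; r = 242.8 − 245 = -2.2
T=80: ŷ = -25 + 3.6·80 = 263; r = 264.4 − 263 = 1.4
Signs: + − + − +
Runs: +×1, −×1, +×1, −×1, +×1 → 5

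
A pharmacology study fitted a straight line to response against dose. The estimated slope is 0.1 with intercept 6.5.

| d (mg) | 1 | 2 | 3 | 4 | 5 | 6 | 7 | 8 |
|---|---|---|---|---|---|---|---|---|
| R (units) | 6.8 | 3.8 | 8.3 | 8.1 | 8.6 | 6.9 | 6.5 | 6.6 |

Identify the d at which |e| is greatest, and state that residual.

d = 2, e = -2.9

d=1: R̂ = 6.5 + 0.1·1 = 6.6; e = 6.8 − 6.6 = 0.2
d=2: R̂ = 6.5 + 0.1·2 = 6.7; e = 3.8 − 6.7 = -2.9
d=3: R̂ = 6.5 + 0.1·3 = 6.8; e = 8.3 − 6.8 = 1.5
d=4: R̂ = 6.5 + 0.1·4 = 6.9; e = 8.1 − 6.9 = 1.2
d=5: R̂ = 6.5 + 0.1·5 = 7; e = 8.6 − 7 = 1.6
d=6: R̂ = 6.5 + 0.1·6 = 7.1; e = 6.9 − 7.1 = -0.2
d=7: R̂ = 6.5 + 0.1·7 = 7.2; e = 6.5 − 7.2 = -0.7
d=8: R̂ = 6.5 + 0.1·8 = 7.3; e = 6.6 − 7.3 = -0.7
Largest |e| is 2.9 at d = 2, residual -2.9.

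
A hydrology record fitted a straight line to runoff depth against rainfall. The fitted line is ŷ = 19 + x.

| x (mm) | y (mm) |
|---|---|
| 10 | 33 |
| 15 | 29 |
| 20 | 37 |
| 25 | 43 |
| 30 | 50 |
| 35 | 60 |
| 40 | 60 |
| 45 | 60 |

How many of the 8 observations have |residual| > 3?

x=10: ŷ = 19 + 10 = 29; e = 33 − 29 = 4
x=15: ŷ = 19 + 15 = 34; e = 29 − 34 = -5
x=20: ŷ = 19 + 20 = 39; e = 37 − 39 = -2
x=25: ŷ = 19 + 25 = 44; e = 43 − 44 = -1
x=30: ŷ = 19 + 30 = 49; e = 50 − 49 = 1
x=35: ŷ = 19 + 35 = 54; e = 60 − 54 = 6
x=40: ŷ = 19 + 40 = 59; e = 60 − 59 = 1
x=45: ŷ = 19 + 45 = 64; e = 60 − 64 = -4
|e| > 3: x=10 (|e|=4), x=15 (|e|=5), x=35 (|e|=6), x=45 (|e|=4) → 4

4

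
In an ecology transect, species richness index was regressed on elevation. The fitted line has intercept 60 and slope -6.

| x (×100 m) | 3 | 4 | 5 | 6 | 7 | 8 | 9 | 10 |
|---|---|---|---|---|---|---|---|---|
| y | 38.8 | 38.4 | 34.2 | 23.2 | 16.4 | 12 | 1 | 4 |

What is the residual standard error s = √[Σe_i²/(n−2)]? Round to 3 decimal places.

x=3: ŷ = 60 − 6·3 = 42; e = 38.8 − 42 = -3.2
x=4: ŷ = 60 − 6·4 = 36; e = 38.4 − 36 = 2.4
x=5: ŷ = 60 − 6·5 = 30; e = 34.2 − 30 = 4.2
x=6: ŷ = 60 − 6·6 = 24; e = 23.2 − 24 = -0.8
x=7: ŷ = 60 − 6·7 = 18; e = 16.4 − 18 = -1.6
x=8: ŷ = 60 − 6·8 = 12; e = 12 − 12 = 0
x=9: ŷ = 60 − 6·9 = 6; e = 1 − 6 = -5
x=10: ŷ = 60 − 6·10 = 0; e = 4 − 0 = 4
SSE = 10.24 + 5.76 + 17.64 + 0.64 + 2.56 + 0 + 25 + 16 = 77.84
s = √(77.84/6) = √12.9733 ≈ 3.602

s = 3.602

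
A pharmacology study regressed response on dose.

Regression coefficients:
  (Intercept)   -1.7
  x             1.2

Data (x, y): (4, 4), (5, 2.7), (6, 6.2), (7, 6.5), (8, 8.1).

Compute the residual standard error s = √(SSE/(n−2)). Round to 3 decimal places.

s = 1.146

x=4: ŷ = -1.7 + 1.2·4 = 3.1; r = 4 − 3.1 = 0.9
x=5: ŷ = -1.7 + 1.2·5 = 4.3; r = 2.7 − 4.3 = -1.6
x=6: ŷ = -1.7 + 1.2·6 = 5.5; r = 6.2 − 5.5 = 0.7
x=7: ŷ = -1.7 + 1.2·7 = 6.7; r = 6.5 − 6.7 = -0.2
x=8: ŷ = -1.7 + 1.2·8 = 7.9; r = 8.1 − 7.9 = 0.2
SSE = 0.81 + 2.56 + 0.49 + 0.04 + 0.04 = 3.94
s = √(3.94/3) = √1.31333 ≈ 1.146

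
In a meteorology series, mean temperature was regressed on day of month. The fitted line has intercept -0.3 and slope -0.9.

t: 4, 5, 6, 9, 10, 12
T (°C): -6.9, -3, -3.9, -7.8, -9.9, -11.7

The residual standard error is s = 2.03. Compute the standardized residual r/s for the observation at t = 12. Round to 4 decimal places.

T̂ = -0.3 − 0.9·12 = -11.1
r = -11.7 − (-11.1) = -0.6
r/s = -0.6 / 2.03 = -0.2956

-0.2956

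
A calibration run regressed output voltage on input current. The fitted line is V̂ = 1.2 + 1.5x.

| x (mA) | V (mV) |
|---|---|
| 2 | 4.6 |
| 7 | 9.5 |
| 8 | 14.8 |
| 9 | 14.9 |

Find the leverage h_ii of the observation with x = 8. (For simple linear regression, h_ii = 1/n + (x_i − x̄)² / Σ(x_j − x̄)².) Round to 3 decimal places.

h = 0.328

x̄ = (2 + 7 + 8 + 9)/4 = 6.5
Σ(x − x̄)² = 20.25 + 0.25 + 2.25 + 6.25 = 29
h = 1/4 + (1.5)²/29 = 0.25 + 0.0775862 = 0.328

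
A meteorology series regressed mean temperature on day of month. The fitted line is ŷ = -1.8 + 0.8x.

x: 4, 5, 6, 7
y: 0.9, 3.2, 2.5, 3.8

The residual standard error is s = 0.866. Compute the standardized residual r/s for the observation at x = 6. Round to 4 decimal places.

-0.5774

ŷ = -1.8 + 0.8·6 = 3
r = 2.5 − 3 = -0.5
r/s = -0.5 / 0.866 = -0.5774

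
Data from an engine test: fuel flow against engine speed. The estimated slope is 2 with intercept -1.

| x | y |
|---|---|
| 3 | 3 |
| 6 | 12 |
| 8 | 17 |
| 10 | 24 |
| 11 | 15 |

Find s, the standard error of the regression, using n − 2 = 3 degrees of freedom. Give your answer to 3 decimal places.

x=3: ŷ = -1 + 2·3 = 5; r = 3 − 5 = -2
x=6: ŷ = -1 + 2·6 = 11; r = 12 − 11 = 1
x=8: ŷ = -1 + 2·8 = 15; r = 17 − 15 = 2
x=10: ŷ = -1 + 2·10 = 19; r = 24 − 19 = 5
x=11: ŷ = -1 + 2·11 = 21; r = 15 − 21 = -6
SSE = 4 + 1 + 4 + 25 + 36 = 70
s = √(70/3) = √23.3333 ≈ 4.830

s = 4.830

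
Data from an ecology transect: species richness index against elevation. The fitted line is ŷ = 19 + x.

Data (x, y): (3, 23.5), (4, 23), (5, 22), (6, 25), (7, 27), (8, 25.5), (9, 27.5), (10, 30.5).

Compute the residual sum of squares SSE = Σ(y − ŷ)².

SSE = 12

x=3: ŷ = 19 + 3 = 22; e = 23.5 − 22 = 1.5
x=4: ŷ = 19 + 4 = 23; e = 23 − 23 = 0
x=5: ŷ = 19 + 5 = 24; e = 22 − 24 = -2
x=6: ŷ = 19 + 6 = 25; e = 25 − 25 = 0
x=7: ŷ = 19 + 7 = 26; e = 27 − 26 = 1
x=8: ŷ = 19 + 8 = 27; e = 25.5 − 27 = -1.5
x=9: ŷ = 19 + 9 = 28; e = 27.5 − 28 = -0.5
x=10: ŷ = 19 + 10 = 29; e = 30.5 − 29 = 1.5
SSE = 2.25 + 0 + 4 + 0 + 1 + 2.25 + 0.25 + 2.25 = 12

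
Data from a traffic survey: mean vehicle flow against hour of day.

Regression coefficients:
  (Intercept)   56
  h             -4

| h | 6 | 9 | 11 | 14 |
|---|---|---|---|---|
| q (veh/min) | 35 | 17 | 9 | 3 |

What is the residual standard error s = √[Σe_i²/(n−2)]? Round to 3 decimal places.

h=6: ŷ = 56 − 4·6 = 32; e = 35 − 32 = 3
h=9: ŷ = 56 − 4·9 = 20; e = 17 − 20 = -3
h=11: ŷ = 56 − 4·11 = 12; e = 9 − 12 = -3
h=14: ŷ = 56 − 4·14 = 0; e = 3 − 0 = 3
SSE = 9 + 9 + 9 + 9 = 36
s = √(36/2) = √18 ≈ 4.243

s = 4.243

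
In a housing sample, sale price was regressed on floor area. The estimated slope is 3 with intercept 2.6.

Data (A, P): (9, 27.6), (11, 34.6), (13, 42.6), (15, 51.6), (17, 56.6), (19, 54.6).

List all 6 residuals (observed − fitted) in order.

A=9: P̂ = 2.6 + 3·9 = 29.6; r = 27.6 − 29.6 = -2
A=11: P̂ = 2.6 + 3·11 = 35.6; r = 34.6 − 35.6 = -1
A=13: P̂ = 2.6 + 3·13 = 41.6; r = 42.6 − 41.6 = 1
A=15: P̂ = 2.6 + 3·15 = 47.6; r = 51.6 − 47.6 = 4
A=17: P̂ = 2.6 + 3·17 = 53.6; r = 56.6 − 53.6 = 3
A=19: P̂ = 2.6 + 3·19 = 59.6; r = 54.6 − 59.6 = -5

-2, -1, 1, 4, 3, -5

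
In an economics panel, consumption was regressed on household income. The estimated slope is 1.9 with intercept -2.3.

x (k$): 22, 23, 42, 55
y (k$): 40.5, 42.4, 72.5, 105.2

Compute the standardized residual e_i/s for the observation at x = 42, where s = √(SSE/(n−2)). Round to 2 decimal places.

x=22: ŷ = -2.3 + 1.9·22 = 39.5; e = 40.5 − 39.5 = 1
x=23: ŷ = -2.3 + 1.9·23 = 41.4; e = 42.4 − 41.4 = 1
x=42: ŷ = -2.3 + 1.9·42 = 77.5; e = 72.5 − 77.5 = -5
x=55: ŷ = -2.3 + 1.9·55 = 102.2; e = 105.2 − 102.2 = 3
SSE = 1 + 1 + 25 + 9 = 36
s = √(36/2) = 4.24264
e/s = -5 / 4.24264 = -1.18

-1.18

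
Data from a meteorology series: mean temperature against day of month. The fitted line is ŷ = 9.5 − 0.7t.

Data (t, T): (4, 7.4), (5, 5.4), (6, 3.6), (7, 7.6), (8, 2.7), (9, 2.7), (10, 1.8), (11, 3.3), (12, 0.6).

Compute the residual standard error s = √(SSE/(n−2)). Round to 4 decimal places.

s = 1.5775

t=4: ŷ = 9.5 − 0.7·4 = 6.7; r = 7.4 − 6.7 = 0.7
t=5: ŷ = 9.5 − 0.7·5 = 6; r = 5.4 − 6 = -0.6
t=6: ŷ = 9.5 − 0.7·6 = 5.3; r = 3.6 − 5.3 = -1.7
t=7: ŷ = 9.5 − 0.7·7 = 4.6; r = 7.6 − 4.6 = 3
t=8: ŷ = 9.5 − 0.7·8 = 3.9; r = 2.7 − 3.9 = -1.2
t=9: ŷ = 9.5 − 0.7·9 = 3.2; r = 2.7 − 3.2 = -0.5
t=10: ŷ = 9.5 − 0.7·10 = 2.5; r = 1.8 − 2.5 = -0.7
t=11: ŷ = 9.5 − 0.7·11 = 1.8; r = 3.3 − 1.8 = 1.5
t=12: ŷ = 9.5 − 0.7·12 = 1.1; r = 0.6 − 1.1 = -0.5
SSE = 0.49 + 0.36 + 2.89 + 9 + 1.44 + 0.25 + 0.49 + 2.25 + 0.25 = 17.42
s = √(17.42/7) = √2.48857 ≈ 1.5775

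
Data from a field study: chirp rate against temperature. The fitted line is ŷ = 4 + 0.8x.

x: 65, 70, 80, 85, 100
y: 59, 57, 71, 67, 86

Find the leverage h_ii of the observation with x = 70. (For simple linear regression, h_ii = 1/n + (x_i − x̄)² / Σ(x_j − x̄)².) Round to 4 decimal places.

x̄ = (65 + 70 + 80 + 85 + 100)/5 = 80
Σ(x − x̄)² = 225 + 100 + 0 + 25 + 400 = 750
h = 1/5 + (-10)²/750 = 0.2 + 0.133333 = 0.3333

h = 0.3333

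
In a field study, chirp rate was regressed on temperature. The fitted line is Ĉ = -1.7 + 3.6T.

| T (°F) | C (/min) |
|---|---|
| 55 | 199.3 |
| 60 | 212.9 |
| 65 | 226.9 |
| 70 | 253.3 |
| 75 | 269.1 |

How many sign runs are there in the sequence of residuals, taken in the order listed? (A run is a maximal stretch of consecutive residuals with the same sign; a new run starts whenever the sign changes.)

T=55: Ĉ = -1.7 + 3.6·55 = 196.3; e = 199.3 − 196.3 = 3
T=60: Ĉ = -1.7 + 3.6·60 = 214.3; e = 212.9 − 214.3 = -1.4
T=65: Ĉ = -1.7 + 3.6·65 = 232.3; e = 226.9 − 232.3 = -5.4
T=70: Ĉ = -1.7 + 3.6·70 = 250.3; e = 253.3 − 250.3 = 3
T=75: Ĉ = -1.7 + 3.6·75 = 268.3; e = 269.1 − 268.3 = 0.8
Signs: + − − + +
Runs: +×1, −×2, +×2 → 3

3 runs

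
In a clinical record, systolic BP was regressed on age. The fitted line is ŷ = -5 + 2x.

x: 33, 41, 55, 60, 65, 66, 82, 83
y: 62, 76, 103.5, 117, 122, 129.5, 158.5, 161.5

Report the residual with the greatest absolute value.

r = -3

x=33: ŷ = -5 + 2·33 = 61; r = 62 − 61 = 1
x=41: ŷ = -5 + 2·41 = 77; r = 76 − 77 = -1
x=55: ŷ = -5 + 2·55 = 105; r = 103.5 − 105 = -1.5
x=60: ŷ = -5 + 2·60 = 115; r = 117 − 115 = 2
x=65: ŷ = -5 + 2·65 = 125; r = 122 − 125 = -3
x=66: ŷ = -5 + 2·66 = 127; r = 129.5 − 127 = 2.5
x=82: ŷ = -5 + 2·82 = 159; r = 158.5 − 159 = -0.5
x=83: ŷ = -5 + 2·83 = 161; r = 161.5 − 161 = 0.5
Largest |r| is 3 at x = 65, residual -3.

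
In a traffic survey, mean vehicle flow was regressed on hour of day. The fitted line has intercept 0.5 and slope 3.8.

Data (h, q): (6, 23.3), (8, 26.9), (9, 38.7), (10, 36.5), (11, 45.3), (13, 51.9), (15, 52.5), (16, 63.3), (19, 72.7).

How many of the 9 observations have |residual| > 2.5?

h=6: q̂ = 0.5 + 3.8·6 = 23.3; r = 23.3 − 23.3 = 0
h=8: q̂ = 0.5 + 3.8·8 = 30.9; r = 26.9 − 30.9 = -4
h=9: q̂ = 0.5 + 3.8·9 = 34.7; r = 38.7 − 34.7 = 4
h=10: q̂ = 0.5 + 3.8·10 = 38.5; r = 36.5 − 38.5 = -2
h=11: q̂ = 0.5 + 3.8·11 = 42.3; r = 45.3 − 42.3 = 3
h=13: q̂ = 0.5 + 3.8·13 = 49.9; r = 51.9 − 49.9 = 2
h=15: q̂ = 0.5 + 3.8·15 = 57.5; r = 52.5 − 57.5 = -5
h=16: q̂ = 0.5 + 3.8·16 = 61.3; r = 63.3 − 61.3 = 2
h=19: q̂ = 0.5 + 3.8·19 = 72.7; r = 72.7 − 72.7 = 0
|r| > 2.5: h=8 (|r|=4), h=9 (|r|=4), h=11 (|r|=3), h=15 (|r|=5) → 4

4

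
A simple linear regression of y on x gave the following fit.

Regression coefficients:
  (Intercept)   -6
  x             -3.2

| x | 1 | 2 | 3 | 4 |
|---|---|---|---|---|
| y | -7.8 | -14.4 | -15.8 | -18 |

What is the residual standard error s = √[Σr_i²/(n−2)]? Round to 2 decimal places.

s = 1.82

x=1: ŷ = -6 − 3.2·1 = -9.2; r = -7.8 − (-9.2) = 1.4
x=2: ŷ = -6 − 3.2·2 = -12.4; r = -14.4 − (-12.4) = -2
x=3: ŷ = -6 − 3.2·3 = -15.6; r = -15.8 − (-15.6) = -0.2
x=4: ŷ = -6 − 3.2·4 = -18.8; r = -18 − (-18.8) = 0.8
SSE = 1.96 + 4 + 0.04 + 0.64 = 6.64
s = √(6.64/2) = √3.32 ≈ 1.82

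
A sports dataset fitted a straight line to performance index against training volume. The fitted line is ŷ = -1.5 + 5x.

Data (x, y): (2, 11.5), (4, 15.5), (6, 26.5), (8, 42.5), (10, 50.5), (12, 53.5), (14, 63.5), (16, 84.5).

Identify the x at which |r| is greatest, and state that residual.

x=2: ŷ = -1.5 + 5·2 = 8.5; r = 11.5 − 8.5 = 3
x=4: ŷ = -1.5 + 5·4 = 18.5; r = 15.5 − 18.5 = -3
x=6: ŷ = -1.5 + 5·6 = 28.5; r = 26.5 − 28.5 = -2
x=8: ŷ = -1.5 + 5·8 = 38.5; r = 42.5 − 38.5 = 4
x=10: ŷ = -1.5 + 5·10 = 48.5; r = 50.5 − 48.5 = 2
x=12: ŷ = -1.5 + 5·12 = 58.5; r = 53.5 − 58.5 = -5
x=14: ŷ = -1.5 + 5·14 = 68.5; r = 63.5 − 68.5 = -5
x=16: ŷ = -1.5 + 5·16 = 78.5; r = 84.5 − 78.5 = 6
Largest |r| is 6 at x = 16, residual 6.

x = 16, r = 6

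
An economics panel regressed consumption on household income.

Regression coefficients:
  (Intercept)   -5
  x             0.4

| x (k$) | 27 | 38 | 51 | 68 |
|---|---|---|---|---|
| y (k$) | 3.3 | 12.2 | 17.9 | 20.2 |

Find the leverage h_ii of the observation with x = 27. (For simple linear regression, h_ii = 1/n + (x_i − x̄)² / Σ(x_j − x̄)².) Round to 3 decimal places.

x̄ = (27 + 38 + 51 + 68)/4 = 46
Σ(x − x̄)² = 361 + 64 + 25 + 484 = 934
h = 1/4 + (-19)²/934 = 0.25 + 0.38651 = 0.637

h = 0.637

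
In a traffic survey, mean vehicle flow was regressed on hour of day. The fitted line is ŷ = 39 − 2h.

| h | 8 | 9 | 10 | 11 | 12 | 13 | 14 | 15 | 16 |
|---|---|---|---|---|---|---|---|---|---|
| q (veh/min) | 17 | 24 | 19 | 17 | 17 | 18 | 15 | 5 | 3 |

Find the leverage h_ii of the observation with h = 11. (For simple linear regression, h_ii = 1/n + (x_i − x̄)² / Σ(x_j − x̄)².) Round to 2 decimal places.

h̄ = (8 + 9 + 10 + 11 + 12 + 13 + 14 + 15 + 16)/9 = 12
Σ(h − h̄)² = 16 + 9 + 4 + 1 + 0 + 1 + 4 + 9 + 16 = 60
h = 1/9 + (-1)²/60 = 0.111111 + 0.0166667 = 0.13

h = 0.13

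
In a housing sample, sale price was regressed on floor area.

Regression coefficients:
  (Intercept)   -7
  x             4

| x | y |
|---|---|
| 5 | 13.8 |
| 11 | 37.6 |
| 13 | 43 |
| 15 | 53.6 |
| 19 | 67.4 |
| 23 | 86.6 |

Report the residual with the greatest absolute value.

r = -2

x=5: ŷ = -7 + 4·5 = 13; r = 13.8 − 13 = 0.8
x=11: ŷ = -7 + 4·11 = 37; r = 37.6 − 37 = 0.6
x=13: ŷ = -7 + 4·13 = 45; r = 43 − 45 = -2
x=15: ŷ = -7 + 4·15 = 53; r = 53.6 − 53 = 0.6
x=19: ŷ = -7 + 4·19 = 69; r = 67.4 − 69 = -1.6
x=23: ŷ = -7 + 4·23 = 85; r = 86.6 − 85 = 1.6
Largest |r| is 2 at x = 13, residual -2.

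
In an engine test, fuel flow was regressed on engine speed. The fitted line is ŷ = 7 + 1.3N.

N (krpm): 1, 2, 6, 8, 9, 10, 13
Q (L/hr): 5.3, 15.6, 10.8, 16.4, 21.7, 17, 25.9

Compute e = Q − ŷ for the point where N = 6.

e = -4

ŷ = 7 + 1.3·6 = 14.8
e = 10.8 − 14.8 = -4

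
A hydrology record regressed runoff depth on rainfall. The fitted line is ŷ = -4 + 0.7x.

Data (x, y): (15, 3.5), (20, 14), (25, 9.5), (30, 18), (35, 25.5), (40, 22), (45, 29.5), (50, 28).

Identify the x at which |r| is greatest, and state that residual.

x = 35, r = 5

x=15: ŷ = -4 + 0.7·15 = 6.5; r = 3.5 − 6.5 = -3
x=20: ŷ = -4 + 0.7·20 = 10; r = 14 − 10 = 4
x=25: ŷ = -4 + 0.7·25 = 13.5; r = 9.5 − 13.5 = -4
x=30: ŷ = -4 + 0.7·30 = 17; r = 18 − 17 = 1
x=35: ŷ = -4 + 0.7·35 = 20.5; r = 25.5 − 20.5 = 5
x=40: ŷ = -4 + 0.7·40 = 24; r = 22 − 24 = -2
x=45: ŷ = -4 + 0.7·45 = 27.5; r = 29.5 − 27.5 = 2
x=50: ŷ = -4 + 0.7·50 = 31; r = 28 − 31 = -3
Largest |r| is 5 at x = 35, residual 5.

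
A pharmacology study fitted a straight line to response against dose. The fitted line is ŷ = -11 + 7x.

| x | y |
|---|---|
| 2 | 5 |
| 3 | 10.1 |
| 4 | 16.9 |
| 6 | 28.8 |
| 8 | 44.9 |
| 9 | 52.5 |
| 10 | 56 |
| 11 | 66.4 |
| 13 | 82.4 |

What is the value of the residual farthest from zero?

r = -3

x=2: ŷ = -11 + 7·2 = 3; r = 5 − 3 = 2
x=3: ŷ = -11 + 7·3 = 10; r = 10.1 − 10 = 0.1
x=4: ŷ = -11 + 7·4 = 17; r = 16.9 − 17 = -0.1
x=6: ŷ = -11 + 7·6 = 31; r = 28.8 − 31 = -2.2
x=8: ŷ = -11 + 7·8 = 45; r = 44.9 − 45 = -0.1
x=9: ŷ = -11 + 7·9 = 52; r = 52.5 − 52 = 0.5
x=10: ŷ = -11 + 7·10 = 59; r = 56 − 59 = -3
x=11: ŷ = -11 + 7·11 = 66; r = 66.4 − 66 = 0.4
x=13: ŷ = -11 + 7·13 = 80; r = 82.4 − 80 = 2.4
Largest |r| is 3 at x = 10, residual -3.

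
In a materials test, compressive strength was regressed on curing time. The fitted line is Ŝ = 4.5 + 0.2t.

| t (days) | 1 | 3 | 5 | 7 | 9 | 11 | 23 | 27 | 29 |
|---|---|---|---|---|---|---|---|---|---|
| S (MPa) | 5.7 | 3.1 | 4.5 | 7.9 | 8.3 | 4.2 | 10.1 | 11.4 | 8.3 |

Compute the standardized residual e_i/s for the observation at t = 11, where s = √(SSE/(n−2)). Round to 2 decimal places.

t=1: Ŝ = 4.5 + 0.2·1 = 4.7; e = 5.7 − 4.7 = 1
t=3: Ŝ = 4.5 + 0.2·3 = 5.1; e = 3.1 − 5.1 = -2
t=5: Ŝ = 4.5 + 0.2·5 = 5.5; e = 4.5 − 5.5 = -1
t=7: Ŝ = 4.5 + 0.2·7 = 5.9; e = 7.9 − 5.9 = 2
t=9: Ŝ = 4.5 + 0.2·9 = 6.3; e = 8.3 − 6.3 = 2
t=11: Ŝ = 4.5 + 0.2·11 = 6.7; e = 4.2 − 6.7 = -2.5
t=23: Ŝ = 4.5 + 0.2·23 = 9.1; e = 10.1 − 9.1 = 1
t=27: Ŝ = 4.5 + 0.2·27 = 9.9; e = 11.4 − 9.9 = 1.5
t=29: Ŝ = 4.5 + 0.2·29 = 10.3; e = 8.3 − 10.3 = -2
SSE = 1 + 4 + 1 + 4 + 4 + 6.25 + 1 + 2.25 + 4 = 27.5
s = √(27.5/7) = 1.98206
e/s = -2.5 / 1.98206 = -1.26

-1.26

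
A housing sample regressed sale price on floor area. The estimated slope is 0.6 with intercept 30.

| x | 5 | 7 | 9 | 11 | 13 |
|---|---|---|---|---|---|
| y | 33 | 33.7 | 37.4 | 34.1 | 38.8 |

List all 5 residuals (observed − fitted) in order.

x=5: ŷ = 30 + 0.6·5 = 33; r = 33 − 33 = 0
x=7: ŷ = 30 + 0.6·7 = 34.2; r = 33.7 − 34.2 = -0.5
x=9: ŷ = 30 + 0.6·9 = 35.4; r = 37.4 − 35.4 = 2
x=11: ŷ = 30 + 0.6·11 = 36.6; r = 34.1 − 36.6 = -2.5
x=13: ŷ = 30 + 0.6·13 = 37.8; r = 38.8 − 37.8 = 1

0, -0.5, 2, -2.5, 1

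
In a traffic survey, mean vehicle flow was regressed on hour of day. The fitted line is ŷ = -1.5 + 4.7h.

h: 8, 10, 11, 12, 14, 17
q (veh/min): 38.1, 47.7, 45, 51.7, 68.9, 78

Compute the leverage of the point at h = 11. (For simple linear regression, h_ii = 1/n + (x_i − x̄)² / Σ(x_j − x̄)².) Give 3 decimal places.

h = 0.187

h̄ = (8 + 10 + 11 + 12 + 14 + 17)/6 = 12
Σ(h − h̄)² = 16 + 4 + 1 + 0 + 4 + 25 = 50
h = 1/6 + (-1)²/50 = 0.166667 + 0.02 = 0.187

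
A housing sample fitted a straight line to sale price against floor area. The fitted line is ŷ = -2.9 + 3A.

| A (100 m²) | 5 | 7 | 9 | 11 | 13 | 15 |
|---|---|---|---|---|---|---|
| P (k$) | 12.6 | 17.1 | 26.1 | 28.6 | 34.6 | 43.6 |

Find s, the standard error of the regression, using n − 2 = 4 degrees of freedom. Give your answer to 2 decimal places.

s = 1.73

A=5: ŷ = -2.9 + 3·5 = 12.1; e = 12.6 − 12.1 = 0.5
A=7: ŷ = -2.9 + 3·7 = 18.1; e = 17.1 − 18.1 = -1
A=9: ŷ = -2.9 + 3·9 = 24.1; e = 26.1 − 24.1 = 2
A=11: ŷ = -2.9 + 3·11 = 30.1; e = 28.6 − 30.1 = -1.5
A=13: ŷ = -2.9 + 3·13 = 36.1; e = 34.6 − 36.1 = -1.5
A=15: ŷ = -2.9 + 3·15 = 42.1; e = 43.6 − 42.1 = 1.5
SSE = 0.25 + 1 + 4 + 2.25 + 2.25 + 2.25 = 12
s = √(12/4) = √3 ≈ 1.73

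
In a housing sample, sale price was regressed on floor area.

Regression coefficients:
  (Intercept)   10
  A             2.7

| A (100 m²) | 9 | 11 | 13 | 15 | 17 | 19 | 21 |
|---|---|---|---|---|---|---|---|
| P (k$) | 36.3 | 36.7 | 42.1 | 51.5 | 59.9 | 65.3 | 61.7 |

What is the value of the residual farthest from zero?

r = -5

A=9: P̂ = 10 + 2.7·9 = 34.3; r = 36.3 − 34.3 = 2
A=11: P̂ = 10 + 2.7·11 = 39.7; r = 36.7 − 39.7 = -3
A=13: P̂ = 10 + 2.7·13 = 45.1; r = 42.1 − 45.1 = -3
A=15: P̂ = 10 + 2.7·15 = 50.5; r = 51.5 − 50.5 = 1
A=17: P̂ = 10 + 2.7·17 = 55.9; r = 59.9 − 55.9 = 4
A=19: P̂ = 10 + 2.7·19 = 61.3; r = 65.3 − 61.3 = 4
A=21: P̂ = 10 + 2.7·21 = 66.7; r = 61.7 − 66.7 = -5
Largest |r| is 5 at A = 21, residual -5.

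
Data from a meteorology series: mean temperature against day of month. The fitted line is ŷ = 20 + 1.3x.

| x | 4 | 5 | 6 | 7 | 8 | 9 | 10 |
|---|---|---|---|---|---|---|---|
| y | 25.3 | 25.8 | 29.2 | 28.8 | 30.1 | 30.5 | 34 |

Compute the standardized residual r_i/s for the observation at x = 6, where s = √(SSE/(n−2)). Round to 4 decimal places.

x=4: ŷ = 20 + 1.3·4 = 25.2; r = 25.3 − 25.2 = 0.1
x=5: ŷ = 20 + 1.3·5 = 26.5; r = 25.8 − 26.5 = -0.7
x=6: ŷ = 20 + 1.3·6 = 27.8; r = 29.2 − 27.8 = 1.4
x=7: ŷ = 20 + 1.3·7 = 29.1; r = 28.8 − 29.1 = -0.3
x=8: ŷ = 20 + 1.3·8 = 30.4; r = 30.1 − 30.4 = -0.3
x=9: ŷ = 20 + 1.3·9 = 31.7; r = 30.5 − 31.7 = -1.2
x=10: ŷ = 20 + 1.3·10 = 33; r = 34 − 33 = 1
SSE = 0.01 + 0.49 + 1.96 + 0.09 + 0.09 + 1.44 + 1 = 5.08
s = √(5.08/5) = 1.00797
r/s = 1.4 / 1.00797 = 1.3889

1.3889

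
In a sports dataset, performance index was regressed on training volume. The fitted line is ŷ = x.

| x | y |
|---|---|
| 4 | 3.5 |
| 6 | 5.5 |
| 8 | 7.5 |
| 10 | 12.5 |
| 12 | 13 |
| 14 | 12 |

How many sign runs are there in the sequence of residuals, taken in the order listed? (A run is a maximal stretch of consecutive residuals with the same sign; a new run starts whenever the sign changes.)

x=4: ŷ = 4 = 4; e = 3.5 − 4 = -0.5
x=6: ŷ = 6 = 6; e = 5.5 − 6 = -0.5
x=8: ŷ = 8 = 8; e = 7.5 − 8 = -0.5
x=10: ŷ = 10 = 10; e = 12.5 − 10 = 2.5
x=12: ŷ = 12 = 12; e = 13 − 12 = 1
x=14: ŷ = 14 = 14; e = 12 − 14 = -2
Signs: − − − + + −
Runs: −×3, +×2, −×1 → 3

3 runs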